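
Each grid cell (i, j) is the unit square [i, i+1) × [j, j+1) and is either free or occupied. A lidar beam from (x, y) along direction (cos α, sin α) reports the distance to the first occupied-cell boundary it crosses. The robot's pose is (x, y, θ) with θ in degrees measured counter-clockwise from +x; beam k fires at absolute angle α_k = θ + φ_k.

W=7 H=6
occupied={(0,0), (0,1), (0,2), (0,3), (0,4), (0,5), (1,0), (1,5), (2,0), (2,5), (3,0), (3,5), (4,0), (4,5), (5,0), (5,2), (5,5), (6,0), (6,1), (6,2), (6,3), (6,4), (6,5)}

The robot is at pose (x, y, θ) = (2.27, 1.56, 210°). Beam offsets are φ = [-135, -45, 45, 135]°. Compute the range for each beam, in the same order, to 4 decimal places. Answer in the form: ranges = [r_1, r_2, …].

beam 1: φ=-135°, α=75°
  direction (0.2588, 0.9659); cell (2,1); t to first gridline: x 2.8205, y 0.4555 (then +3.8637 / +1.0353)
    (2,2) via y @ 0.4555
    (2,3) via y @ 1.4908
    (2,4) via y @ 2.5261
    (3,4) via x @ 2.8205
    (3,5) via y @ 3.5614  # hit
  → r_1 = 3.5614
beam 2: φ=-45°, α=165°
  direction (-0.9659, 0.2588); cell (2,1); t to first gridline: x 0.2795, y 1.7000 (then +1.0353 / +3.8637)
    (1,1) via x @ 0.2795
    (0,1) via x @ 1.3148  # hit
  → r_2 = 1.3148
beam 3: φ=45°, α=255°
  direction (-0.2588, -0.9659); cell (2,1); t to first gridline: x 1.0432, y 0.5798 (then +3.8637 / +1.0353)
    (2,0) via y @ 0.5798  # hit
  → r_3 = 0.5798
beam 4: φ=135°, α=345°
  direction (0.9659, -0.2588); cell (2,1); t to first gridline: x 0.7558, y 2.1637 (then +1.0353 / +3.8637)
    (3,1) via x @ 0.7558
    (4,1) via x @ 1.7910
    (4,0) via y @ 2.1637  # hit
  → r_4 = 2.1637

ranges = [3.5614, 1.3148, 0.5798, 2.1637]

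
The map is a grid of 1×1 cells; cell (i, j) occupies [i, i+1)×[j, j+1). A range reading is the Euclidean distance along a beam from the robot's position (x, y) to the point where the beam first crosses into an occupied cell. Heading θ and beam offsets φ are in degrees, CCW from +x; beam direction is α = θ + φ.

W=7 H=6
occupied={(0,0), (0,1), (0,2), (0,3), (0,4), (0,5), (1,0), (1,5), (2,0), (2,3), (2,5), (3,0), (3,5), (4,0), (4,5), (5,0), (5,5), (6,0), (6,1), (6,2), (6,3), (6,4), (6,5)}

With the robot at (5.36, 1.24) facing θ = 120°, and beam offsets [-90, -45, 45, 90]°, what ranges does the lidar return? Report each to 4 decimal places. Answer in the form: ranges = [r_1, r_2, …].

ranges = [0.7390, 2.4728, 4.5138, 0.4800]

beam 1: φ=-90°, α=30°
  dir = (cos 30°, sin 30°) = (0.8660, 0.5000); from cell (5,1)
  next x-line at t=0.7390, next y-line at t=1.5200; Δt_x=1.1547, Δt_y=2.0000
    x: enter (6,1) at t=0.7390 ← occupied
  → r_1 = 0.7390
beam 2: φ=-45°, α=75°
  dir = (cos 75°, sin 75°) = (0.2588, 0.9659); from cell (5,1)
  next x-line at t=2.4728, next y-line at t=0.7868; Δt_x=3.8637, Δt_y=1.0353
    y: enter (5,2) at t=0.7868
    y: enter (5,3) at t=1.8221
    x: enter (6,3) at t=2.4728 ← occupied
  → r_2 = 2.4728
beam 3: φ=45°, α=165°
  dir = (cos 165°, sin 165°) = (-0.9659, 0.2588); from cell (5,1)
  next x-line at t=0.3727, next y-line at t=2.9364; Δt_x=1.0353, Δt_y=3.8637
    x: enter (4,1) at t=0.3727
    x: enter (3,1) at t=1.4080
    x: enter (2,1) at t=2.4433
    y: enter (2,2) at t=2.9364
    x: enter (1,2) at t=3.4785
    x: enter (0,2) at t=4.5138 ← occupied
  → r_3 = 4.5138
beam 4: φ=90°, α=210°
  dir = (cos 210°, sin 210°) = (-0.8660, -0.5000); from cell (5,1)
  next x-line at t=0.4157, next y-line at t=0.4800; Δt_x=1.1547, Δt_y=2.0000
    x: enter (4,1) at t=0.4157
    y: enter (4,0) at t=0.4800 ← occupied
  → r_4 = 0.4800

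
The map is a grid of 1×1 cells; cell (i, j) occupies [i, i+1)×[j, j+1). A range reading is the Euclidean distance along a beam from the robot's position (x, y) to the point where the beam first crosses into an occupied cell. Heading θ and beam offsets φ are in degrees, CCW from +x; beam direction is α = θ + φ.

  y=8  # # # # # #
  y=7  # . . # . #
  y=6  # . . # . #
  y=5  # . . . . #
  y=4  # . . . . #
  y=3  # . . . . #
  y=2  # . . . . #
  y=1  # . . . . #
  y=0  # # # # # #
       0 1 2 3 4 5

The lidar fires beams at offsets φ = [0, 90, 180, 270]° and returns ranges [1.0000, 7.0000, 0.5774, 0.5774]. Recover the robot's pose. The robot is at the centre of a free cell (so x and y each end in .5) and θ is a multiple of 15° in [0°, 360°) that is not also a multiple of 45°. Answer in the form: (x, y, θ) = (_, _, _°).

Enumerate (i+0.5, j+0.5, θ) over the 26 free cells and 16 admissible headings. For each, cast all 4 beams and compare to the given ranges.
  (4.5, 6.5, 60°): beam 2 = 0.5774 ≠ 7.0000 ✗
  (3.5, 2.5, 255°): beam 1 = 1.5529 ≠ 1.0000 ✗
  (1.5, 2.5, 60°): beam 1 = 4.0415 ≠ 1.0000 ✗
  …
  (1.5, 1.5, 330°): r_1=1.0000, r_2=7.0000, r_3=0.5774, r_4=0.5774 — all match ✓
No second candidate reproduces the full scan.

(x, y, θ) = (1.5, 1.5, 330°)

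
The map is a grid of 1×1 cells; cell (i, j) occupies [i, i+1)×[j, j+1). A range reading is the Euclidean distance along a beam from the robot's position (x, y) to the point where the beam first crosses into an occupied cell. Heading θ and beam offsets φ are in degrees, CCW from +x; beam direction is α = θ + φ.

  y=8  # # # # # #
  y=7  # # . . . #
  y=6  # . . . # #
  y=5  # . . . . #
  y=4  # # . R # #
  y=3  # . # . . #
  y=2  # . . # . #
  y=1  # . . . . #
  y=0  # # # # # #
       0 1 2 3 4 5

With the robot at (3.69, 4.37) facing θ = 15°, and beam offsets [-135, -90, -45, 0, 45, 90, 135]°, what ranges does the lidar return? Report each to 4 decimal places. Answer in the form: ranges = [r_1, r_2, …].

beam 1: φ=-135°, α=240°
  dir = (cos 240°, sin 240°) = (-0.5000, -0.8660); from cell (3,4)
  next x-line at t=1.3800, next y-line at t=0.4272; Δt_x=2.0000, Δt_y=1.1547
    y: enter (3,3) at t=0.4272
    x: enter (2,3) at t=1.3800 ← occupied
  → r_1 = 1.3800
beam 2: φ=-90°, α=285°
  dir = (cos 285°, sin 285°) = (0.2588, -0.9659); from cell (3,4)
  next x-line at t=1.1977, next y-line at t=0.3831; Δt_x=3.8637, Δt_y=1.0353
    y: enter (3,3) at t=0.3831
    x: enter (4,3) at t=1.1977
    y: enter (4,2) at t=1.4183
    y: enter (4,1) at t=2.4536
    y: enter (4,0) at t=3.4889 ← occupied
  → r_2 = 3.4889
beam 3: φ=-45°, α=330°
  dir = (cos 330°, sin 330°) = (0.8660, -0.5000); from cell (3,4)
  next x-line at t=0.3580, next y-line at t=0.7400; Δt_x=1.1547, Δt_y=2.0000
    x: enter (4,4) at t=0.3580 ← occupied
  → r_3 = 0.3580
beam 4: φ=0°, α=15°
  dir = (cos 15°, sin 15°) = (0.9659, 0.2588); from cell (3,4)
  next x-line at t=0.3209, next y-line at t=2.4341; Δt_x=1.0353, Δt_y=3.8637
    x: enter (4,4) at t=0.3209 ← occupied
  → r_4 = 0.3209
beam 5: φ=45°, α=60°
  dir = (cos 60°, sin 60°) = (0.5000, 0.8660); from cell (3,4)
  next x-line at t=0.6200, next y-line at t=0.7275; Δt_x=2.0000, Δt_y=1.1547
    x: enter (4,4) at t=0.6200 ← occupied
  → r_5 = 0.6200
beam 6: φ=90°, α=105°
  dir = (cos 105°, sin 105°) = (-0.2588, 0.9659); from cell (3,4)
  next x-line at t=2.6660, next y-line at t=0.6522; Δt_x=3.8637, Δt_y=1.0353
    y: enter (3,5) at t=0.6522
    y: enter (3,6) at t=1.6875
    x: enter (2,6) at t=2.6660
    y: enter (2,7) at t=2.7228
    y: enter (2,8) at t=3.7581 ← occupied
  → r_6 = 3.7581
beam 7: φ=135°, α=150°
  dir = (cos 150°, sin 150°) = (-0.8660, 0.5000); from cell (3,4)
  next x-line at t=0.7967, next y-line at t=1.2600; Δt_x=1.1547, Δt_y=2.0000
    x: enter (2,4) at t=0.7967
    y: enter (2,5) at t=1.2600
    x: enter (1,5) at t=1.9514
    x: enter (0,5) at t=3.1061 ← occupied
  → r_7 = 3.1061

ranges = [1.3800, 3.4889, 0.3580, 0.3209, 0.6200, 3.7581, 3.1061]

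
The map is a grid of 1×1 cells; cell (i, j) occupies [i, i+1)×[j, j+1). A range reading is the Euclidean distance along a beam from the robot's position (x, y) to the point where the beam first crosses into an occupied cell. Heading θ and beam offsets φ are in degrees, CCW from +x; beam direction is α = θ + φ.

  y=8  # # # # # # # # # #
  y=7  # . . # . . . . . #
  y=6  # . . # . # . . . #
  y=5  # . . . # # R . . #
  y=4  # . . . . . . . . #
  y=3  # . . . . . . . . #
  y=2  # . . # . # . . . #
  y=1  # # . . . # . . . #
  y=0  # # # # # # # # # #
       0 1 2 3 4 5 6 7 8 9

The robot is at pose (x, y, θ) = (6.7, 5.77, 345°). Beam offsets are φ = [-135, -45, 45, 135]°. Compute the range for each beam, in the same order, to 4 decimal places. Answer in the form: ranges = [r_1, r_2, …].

beam 1: φ=-135°, α=210°
  dir = (cos 210°, sin 210°) = (-0.8660, -0.5000); from cell (6,5)
  next x-line at t=0.8083, next y-line at t=1.5400; Δt_x=1.1547, Δt_y=2.0000
    x: enter (5,5) at t=0.8083 ← occupied
  → r_1 = 0.8083
beam 2: φ=-45°, α=300°
  dir = (cos 300°, sin 300°) = (0.5000, -0.8660); from cell (6,5)
  next x-line at t=0.6000, next y-line at t=0.8891; Δt_x=2.0000, Δt_y=1.1547
    x: enter (7,5) at t=0.6000
    y: enter (7,4) at t=0.8891
    y: enter (7,3) at t=2.0438
    x: enter (8,3) at t=2.6000
    y: enter (8,2) at t=3.1985
    y: enter (8,1) at t=4.3532
    x: enter (9,1) at t=4.6000 ← occupied
  → r_2 = 4.6000
beam 3: φ=45°, α=30°
  dir = (cos 30°, sin 30°) = (0.8660, 0.5000); from cell (6,5)
  next x-line at t=0.3464, next y-line at t=0.4600; Δt_x=1.1547, Δt_y=2.0000
    x: enter (7,5) at t=0.3464
    y: enter (7,6) at t=0.4600
    x: enter (8,6) at t=1.5011
    y: enter (8,7) at t=2.4600
    x: enter (9,7) at t=2.6558 ← occupied
  → r_3 = 2.6558
beam 4: φ=135°, α=120°
  dir = (cos 120°, sin 120°) = (-0.5000, 0.8660); from cell (6,5)
  next x-line at t=1.4000, next y-line at t=0.2656; Δt_x=2.0000, Δt_y=1.1547
    y: enter (6,6) at t=0.2656
    x: enter (5,6) at t=1.4000 ← occupied
  → r_4 = 1.4000

ranges = [0.8083, 4.6000, 2.6558, 1.4000]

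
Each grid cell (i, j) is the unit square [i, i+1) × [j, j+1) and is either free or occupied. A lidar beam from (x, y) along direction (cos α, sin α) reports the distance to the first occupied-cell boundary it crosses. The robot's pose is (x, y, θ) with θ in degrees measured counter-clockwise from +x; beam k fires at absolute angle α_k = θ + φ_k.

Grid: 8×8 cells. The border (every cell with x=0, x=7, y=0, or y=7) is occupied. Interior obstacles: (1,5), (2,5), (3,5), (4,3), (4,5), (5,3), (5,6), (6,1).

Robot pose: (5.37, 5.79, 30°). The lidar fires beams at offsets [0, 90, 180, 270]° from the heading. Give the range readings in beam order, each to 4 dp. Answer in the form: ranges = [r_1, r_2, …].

beam 1: φ=0°, α=30°
  d=(0.8660,0.5000)  start (5,5)  tX=0.7275 tY=0.4200  stride 1/|dx|=1.1547 1/|dy|=2.0000
    cross y-line → (5,6), t=0.4200 (wall)
  → r_1 = 0.4200
beam 2: φ=90°, α=120°
  d=(-0.5000,0.8660)  start (5,5)  tX=0.7400 tY=0.2425  stride 1/|dx|=2.0000 1/|dy|=1.1547
    cross y-line → (5,6), t=0.2425 (wall)
  → r_2 = 0.2425
beam 3: φ=180°, α=210°
  d=(-0.8660,-0.5000)  start (5,5)  tX=0.4272 tY=1.5800  stride 1/|dx|=1.1547 1/|dy|=2.0000
    cross x-line → (4,5), t=0.4272 (wall)
  → r_3 = 0.4272
beam 4: φ=270°, α=300°
  d=(0.5000,-0.8660)  start (5,5)  tX=1.2600 tY=0.9122  stride 1/|dx|=2.0000 1/|dy|=1.1547
    cross y-line → (5,4), t=0.9122
    cross x-line → (6,4), t=1.2600
    cross y-line → (6,3), t=2.0669
    cross y-line → (6,2), t=3.2216
    cross x-line → (7,2), t=3.2600 (wall)
  → r_4 = 3.2600

ranges = [0.4200, 0.2425, 0.4272, 3.2600]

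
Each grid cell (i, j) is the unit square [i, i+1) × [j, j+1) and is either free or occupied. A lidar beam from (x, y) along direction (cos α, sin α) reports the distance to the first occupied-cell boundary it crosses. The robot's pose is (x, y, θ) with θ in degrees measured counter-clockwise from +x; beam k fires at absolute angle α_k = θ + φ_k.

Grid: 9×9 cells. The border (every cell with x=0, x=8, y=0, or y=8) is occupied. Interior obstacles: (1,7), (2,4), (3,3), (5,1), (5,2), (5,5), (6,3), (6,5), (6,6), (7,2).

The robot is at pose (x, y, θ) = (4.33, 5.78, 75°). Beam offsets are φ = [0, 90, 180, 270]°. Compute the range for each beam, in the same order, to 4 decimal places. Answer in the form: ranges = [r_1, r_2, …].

beam 1: φ=0°, α=75°
  direction (0.2588, 0.9659); cell (4,5); t to first gridline: x 2.5887, y 0.2278 (then +3.8637 / +1.0353)
    (4,6) via y @ 0.2278
    (4,7) via y @ 1.2630
    (4,8) via y @ 2.2983  # hit
  → r_1 = 2.2983
beam 2: φ=90°, α=165°
  direction (-0.9659, 0.2588); cell (4,5); t to first gridline: x 0.3416, y 0.8500 (then +1.0353 / +3.8637)
    (3,5) via x @ 0.3416
    (3,6) via y @ 0.8500
    (2,6) via x @ 1.3769
    (1,6) via x @ 2.4122
    (0,6) via x @ 3.4475  # hit
  → r_2 = 3.4475
beam 3: φ=180°, α=255°
  direction (-0.2588, -0.9659); cell (4,5); t to first gridline: x 1.2750, y 0.8075 (then +3.8637 / +1.0353)
    (4,4) via y @ 0.8075
    (3,4) via x @ 1.2750
    (3,3) via y @ 1.8428  # hit
  → r_3 = 1.8428
beam 4: φ=270°, α=345°
  direction (0.9659, -0.2588); cell (4,5); t to first gridline: x 0.6936, y 3.0137 (then +1.0353 / +3.8637)
    (5,5) via x @ 0.6936  # hit
  → r_4 = 0.6936

ranges = [2.2983, 3.4475, 1.8428, 0.6936]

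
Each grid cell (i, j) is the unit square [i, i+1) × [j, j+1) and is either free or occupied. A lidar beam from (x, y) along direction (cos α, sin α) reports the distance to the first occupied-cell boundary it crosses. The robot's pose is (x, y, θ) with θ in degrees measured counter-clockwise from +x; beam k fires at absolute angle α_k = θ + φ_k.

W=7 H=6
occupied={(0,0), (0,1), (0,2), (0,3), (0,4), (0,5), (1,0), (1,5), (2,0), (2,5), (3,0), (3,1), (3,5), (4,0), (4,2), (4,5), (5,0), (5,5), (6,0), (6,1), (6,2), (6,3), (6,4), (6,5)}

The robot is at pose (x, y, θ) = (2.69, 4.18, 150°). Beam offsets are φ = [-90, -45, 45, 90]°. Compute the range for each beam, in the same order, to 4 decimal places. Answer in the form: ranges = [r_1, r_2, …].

ranges = [0.9469, 0.8489, 1.7496, 3.3800]

beam 1: φ=-90°, α=60°
  direction (0.5000, 0.8660); cell (2,4); t to first gridline: x 0.6200, y 0.9469 (then +2.0000 / +1.1547)
    (3,4) via x @ 0.6200
    (3,5) via y @ 0.9469  # hit
  → r_1 = 0.9469
beam 2: φ=-45°, α=105°
  direction (-0.2588, 0.9659); cell (2,4); t to first gridline: x 2.6660, y 0.8489 (then +3.8637 / +1.0353)
    (2,5) via y @ 0.8489  # hit
  → r_2 = 0.8489
beam 3: φ=45°, α=195°
  direction (-0.9659, -0.2588); cell (2,4); t to first gridline: x 0.7143, y 0.6955 (then +1.0353 / +3.8637)
    (2,3) via y @ 0.6955
    (1,3) via x @ 0.7143
    (0,3) via x @ 1.7496  # hit
  → r_3 = 1.7496
beam 4: φ=90°, α=240°
  direction (-0.5000, -0.8660); cell (2,4); t to first gridline: x 1.3800, y 0.2078 (then +2.0000 / +1.1547)
    (2,3) via y @ 0.2078
    (2,2) via y @ 1.3625
    (1,2) via x @ 1.3800
    (1,1) via y @ 2.5172
    (0,1) via x @ 3.3800  # hit
  → r_4 = 3.3800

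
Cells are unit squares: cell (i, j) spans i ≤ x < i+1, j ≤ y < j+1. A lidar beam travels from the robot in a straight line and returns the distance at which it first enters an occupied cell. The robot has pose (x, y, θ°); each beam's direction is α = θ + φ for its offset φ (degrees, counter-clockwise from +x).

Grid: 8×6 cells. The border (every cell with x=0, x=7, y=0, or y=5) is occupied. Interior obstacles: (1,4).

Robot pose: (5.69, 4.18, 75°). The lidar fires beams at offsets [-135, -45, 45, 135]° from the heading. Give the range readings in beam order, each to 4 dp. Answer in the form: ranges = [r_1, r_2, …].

beam 1: φ=-135°, α=300°
  direction (0.5000, -0.8660); cell (5,4); t to first gridline: x 0.6200, y 0.2078 (then +2.0000 / +1.1547)
    (5,3) via y @ 0.2078
    (6,3) via x @ 0.6200
    (6,2) via y @ 1.3625
    (6,1) via y @ 2.5172
    (7,1) via x @ 2.6200  # hit
  → r_1 = 2.6200
beam 2: φ=-45°, α=30°
  direction (0.8660, 0.5000); cell (5,4); t to first gridline: x 0.3580, y 1.6400 (then +1.1547 / +2.0000)
    (6,4) via x @ 0.3580
    (7,4) via x @ 1.5127  # hit
  → r_2 = 1.5127
beam 3: φ=45°, α=120°
  direction (-0.5000, 0.8660); cell (5,4); t to first gridline: x 1.3800, y 0.9469 (then +2.0000 / +1.1547)
    (5,5) via y @ 0.9469  # hit
  → r_3 = 0.9469
beam 4: φ=135°, α=210°
  direction (-0.8660, -0.5000); cell (5,4); t to first gridline: x 0.7967, y 0.3600 (then +1.1547 / +2.0000)
    (5,3) via y @ 0.3600
    (4,3) via x @ 0.7967
    (3,3) via x @ 1.9514
    (3,2) via y @ 2.3600
    (2,2) via x @ 3.1061
    (1,2) via x @ 4.2608
    (1,1) via y @ 4.3600
    (0,1) via x @ 5.4155  # hit
  → r_4 = 5.4155

ranges = [2.6200, 1.5127, 0.9469, 5.4155]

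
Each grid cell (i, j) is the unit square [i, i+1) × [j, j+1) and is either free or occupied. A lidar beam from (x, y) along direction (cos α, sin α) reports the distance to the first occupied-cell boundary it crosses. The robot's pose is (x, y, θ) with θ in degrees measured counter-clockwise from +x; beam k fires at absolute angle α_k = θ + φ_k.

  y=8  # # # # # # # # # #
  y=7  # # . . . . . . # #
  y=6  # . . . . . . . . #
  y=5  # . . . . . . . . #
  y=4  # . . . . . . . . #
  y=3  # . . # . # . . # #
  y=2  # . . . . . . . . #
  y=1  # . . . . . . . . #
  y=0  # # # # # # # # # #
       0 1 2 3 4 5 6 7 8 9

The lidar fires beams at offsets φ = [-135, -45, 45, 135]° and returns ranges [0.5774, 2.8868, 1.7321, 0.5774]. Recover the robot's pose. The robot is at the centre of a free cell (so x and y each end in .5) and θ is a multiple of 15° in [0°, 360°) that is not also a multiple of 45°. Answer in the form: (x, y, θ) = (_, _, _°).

(x, y, θ) = (8.5, 2.5, 195°)

The pose lattice has 51·16 = 816 candidates. Test each by forward raycasting.
  (3.5, 4.5, 165°): beam 1 = 5.1962 ≠ 0.5774 ✗
  (6.5, 7.5, 150°): beam 1 = 1.5529 ≠ 0.5774 ✗
  (6.5, 4.5, 60°): beam 1 = 3.6235 ≠ 0.5774 ✗
  …
  (8.5, 2.5, 195°): r_1=0.5774, r_2=2.8868, r_3=1.7321, r_4=0.5774 — all match ✓
Unique over the lattice → pose = (8.5, 2.5, 195°).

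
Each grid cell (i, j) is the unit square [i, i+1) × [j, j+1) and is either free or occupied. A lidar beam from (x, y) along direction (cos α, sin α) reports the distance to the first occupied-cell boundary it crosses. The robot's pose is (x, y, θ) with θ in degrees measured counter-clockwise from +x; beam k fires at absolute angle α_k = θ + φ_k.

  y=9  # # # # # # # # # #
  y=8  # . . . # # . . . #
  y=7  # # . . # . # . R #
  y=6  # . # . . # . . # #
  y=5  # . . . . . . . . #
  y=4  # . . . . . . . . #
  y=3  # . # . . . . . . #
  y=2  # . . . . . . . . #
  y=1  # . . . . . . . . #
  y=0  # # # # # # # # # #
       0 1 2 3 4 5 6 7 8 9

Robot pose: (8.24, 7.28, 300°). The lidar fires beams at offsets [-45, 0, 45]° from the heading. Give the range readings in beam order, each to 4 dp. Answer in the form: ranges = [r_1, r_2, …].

ranges = [0.2899, 0.3233, 0.7868]

beam 1: φ=-45°, α=255°
  direction (-0.2588, -0.9659); cell (8,7); t to first gridline: x 0.9273, y 0.2899 (then +3.8637 / +1.0353)
    (8,6) via y @ 0.2899  # hit
  → r_1 = 0.2899
beam 2: φ=0°, α=300°
  direction (0.5000, -0.8660); cell (8,7); t to first gridline: x 1.5200, y 0.3233 (then +2.0000 / +1.1547)
    (8,6) via y @ 0.3233  # hit
  → r_2 = 0.3233
beam 3: φ=45°, α=345°
  direction (0.9659, -0.2588); cell (8,7); t to first gridline: x 0.7868, y 1.0818 (then +1.0353 / +3.8637)
    (9,7) via x @ 0.7868  # hit
  → r_3 = 0.7868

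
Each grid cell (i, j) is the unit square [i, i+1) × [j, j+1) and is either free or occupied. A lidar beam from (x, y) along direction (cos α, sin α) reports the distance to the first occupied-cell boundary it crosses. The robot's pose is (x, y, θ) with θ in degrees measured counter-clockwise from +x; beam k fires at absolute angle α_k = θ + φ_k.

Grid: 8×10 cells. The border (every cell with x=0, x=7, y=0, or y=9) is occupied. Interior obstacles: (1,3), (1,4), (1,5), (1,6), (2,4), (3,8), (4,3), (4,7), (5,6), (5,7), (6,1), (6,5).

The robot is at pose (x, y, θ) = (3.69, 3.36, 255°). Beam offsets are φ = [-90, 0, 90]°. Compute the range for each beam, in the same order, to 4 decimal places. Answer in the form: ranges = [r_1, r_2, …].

ranges = [1.7496, 2.4433, 0.3209]

beam 1: φ=-90°, α=165°
  direction (-0.9659, 0.2588); cell (3,3); t to first gridline: x 0.7143, y 2.4728 (then +1.0353 / +3.8637)
    (2,3) via x @ 0.7143
    (1,3) via x @ 1.7496  # hit
  → r_1 = 1.7496
beam 2: φ=0°, α=255°
  direction (-0.2588, -0.9659); cell (3,3); t to first gridline: x 2.6660, y 0.3727 (then +3.8637 / +1.0353)
    (3,2) via y @ 0.3727
    (3,1) via y @ 1.4080
    (3,0) via y @ 2.4433  # hit
  → r_2 = 2.4433
beam 3: φ=90°, α=345°
  direction (0.9659, -0.2588); cell (3,3); t to first gridline: x 0.3209, y 1.3909 (then +1.0353 / +3.8637)
    (4,3) via x @ 0.3209  # hit
  → r_3 = 0.3209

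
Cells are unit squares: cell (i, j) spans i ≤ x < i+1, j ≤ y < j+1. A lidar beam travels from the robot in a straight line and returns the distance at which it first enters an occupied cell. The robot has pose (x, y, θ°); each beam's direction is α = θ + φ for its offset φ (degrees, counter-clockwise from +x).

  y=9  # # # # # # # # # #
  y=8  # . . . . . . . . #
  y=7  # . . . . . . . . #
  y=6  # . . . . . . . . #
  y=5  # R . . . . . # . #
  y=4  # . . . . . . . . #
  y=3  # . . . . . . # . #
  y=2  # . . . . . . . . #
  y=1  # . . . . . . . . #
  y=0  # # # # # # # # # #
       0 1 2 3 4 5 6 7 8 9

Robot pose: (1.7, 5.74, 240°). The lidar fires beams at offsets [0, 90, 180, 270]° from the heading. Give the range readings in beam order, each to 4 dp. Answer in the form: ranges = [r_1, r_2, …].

beam 1: φ=0°, α=240°
  cosα=-0.5000 sinα=-0.8660 | (1,5) | tMaxX 1.4000 tMaxY 0.8545 | tΔX 2.0000 tΔY 1.1547
    t=0.8545 [y] (1,4)
    t=1.4000 [x] (0,4) — stop
  → r_1 = 1.4000
beam 2: φ=90°, α=330°
  cosα=0.8660 sinα=-0.5000 | (1,5) | tMaxX 0.3464 tMaxY 1.4800 | tΔX 1.1547 tΔY 2.0000
    t=0.3464 [x] (2,5)
    t=1.4800 [y] (2,4)
    t=1.5011 [x] (3,4)
    t=2.6558 [x] (4,4)
    t=3.4800 [y] (4,3)
    t=3.8105 [x] (5,3)
    t=4.9652 [x] (6,3)
    t=5.4800 [y] (6,2)
    t=6.1199 [x] (7,2)
    t=7.2746 [x] (8,2)
    t=7.4800 [y] (8,1)
    t=8.4293 [x] (9,1) — stop
  → r_2 = 8.4293
beam 3: φ=180°, α=60°
  cosα=0.5000 sinα=0.8660 | (1,5) | tMaxX 0.6000 tMaxY 0.3002 | tΔX 2.0000 tΔY 1.1547
    t=0.3002 [y] (1,6)
    t=0.6000 [x] (2,6)
    t=1.4549 [y] (2,7)
    t=2.6000 [x] (3,7)
    t=2.6096 [y] (3,8)
    t=3.7643 [y] (3,9) — stop
  → r_3 = 3.7643
beam 4: φ=270°, α=150°
  cosα=-0.8660 sinα=0.5000 | (1,5) | tMaxX 0.8083 tMaxY 0.5200 | tΔX 1.1547 tΔY 2.0000
    t=0.5200 [y] (1,6)
    t=0.8083 [x] (0,6) — stop
  → r_4 = 0.8083

ranges = [1.4000, 8.4293, 3.7643, 0.8083]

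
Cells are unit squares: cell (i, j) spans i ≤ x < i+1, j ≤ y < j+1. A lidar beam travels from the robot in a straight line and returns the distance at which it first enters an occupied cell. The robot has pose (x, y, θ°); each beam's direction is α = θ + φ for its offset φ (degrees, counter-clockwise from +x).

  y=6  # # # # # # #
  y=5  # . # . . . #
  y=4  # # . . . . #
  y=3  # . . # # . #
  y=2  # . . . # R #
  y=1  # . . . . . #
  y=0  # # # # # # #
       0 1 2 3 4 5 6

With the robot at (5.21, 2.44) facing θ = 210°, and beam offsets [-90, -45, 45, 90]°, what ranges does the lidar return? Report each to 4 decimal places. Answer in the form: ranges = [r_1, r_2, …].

beam 1: φ=-90°, α=120°
  dir = (cos 120°, sin 120°) = (-0.5000, 0.8660); from cell (5,2)
  next x-line at t=0.4200, next y-line at t=0.6466; Δt_x=2.0000, Δt_y=1.1547
    x: enter (4,2) at t=0.4200 ← occupied
  → r_1 = 0.4200
beam 2: φ=-45°, α=165°
  dir = (cos 165°, sin 165°) = (-0.9659, 0.2588); from cell (5,2)
  next x-line at t=0.2174, next y-line at t=2.1637; Δt_x=1.0353, Δt_y=3.8637
    x: enter (4,2) at t=0.2174 ← occupied
  → r_2 = 0.2174
beam 3: φ=45°, α=255°
  dir = (cos 255°, sin 255°) = (-0.2588, -0.9659); from cell (5,2)
  next x-line at t=0.8114, next y-line at t=0.4555; Δt_x=3.8637, Δt_y=1.0353
    y: enter (5,1) at t=0.4555
    x: enter (4,1) at t=0.8114
    y: enter (4,0) at t=1.4908 ← occupied
  → r_3 = 1.4908
beam 4: φ=90°, α=300°
  dir = (cos 300°, sin 300°) = (0.5000, -0.8660); from cell (5,2)
  next x-line at t=1.5800, next y-line at t=0.5081; Δt_x=2.0000, Δt_y=1.1547
    y: enter (5,1) at t=0.5081
    x: enter (6,1) at t=1.5800 ← occupied
  → r_4 = 1.5800

ranges = [0.4200, 0.2174, 1.4908, 1.5800]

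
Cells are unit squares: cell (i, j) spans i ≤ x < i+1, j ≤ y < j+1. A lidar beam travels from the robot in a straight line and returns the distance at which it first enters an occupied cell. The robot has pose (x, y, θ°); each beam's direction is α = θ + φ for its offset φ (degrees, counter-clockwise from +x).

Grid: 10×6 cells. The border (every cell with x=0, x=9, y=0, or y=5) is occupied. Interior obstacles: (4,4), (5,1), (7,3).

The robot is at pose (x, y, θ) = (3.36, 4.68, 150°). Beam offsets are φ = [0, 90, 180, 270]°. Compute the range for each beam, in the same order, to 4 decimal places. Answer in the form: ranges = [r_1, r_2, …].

ranges = [0.6400, 4.2493, 0.7390, 0.3695]

beam 1: φ=0°, α=150°
  cosα=-0.8660 sinα=0.5000 | (3,4) | tMaxX 0.4157 tMaxY 0.6400 | tΔX 1.1547 tΔY 2.0000
    t=0.4157 [x] (2,4)
    t=0.6400 [y] (2,5) — stop
  → r_1 = 0.6400
beam 2: φ=90°, α=240°
  cosα=-0.5000 sinα=-0.8660 | (3,4) | tMaxX 0.7200 tMaxY 0.7852 | tΔX 2.0000 tΔY 1.1547
    t=0.7200 [x] (2,4)
    t=0.7852 [y] (2,3)
    t=1.9399 [y] (2,2)
    t=2.7200 [x] (1,2)
    t=3.0946 [y] (1,1)
    t=4.2493 [y] (1,0) — stop
  → r_2 = 4.2493
beam 3: φ=180°, α=330°
  cosα=0.8660 sinα=-0.5000 | (3,4) | tMaxX 0.7390 tMaxY 1.3600 | tΔX 1.1547 tΔY 2.0000
    t=0.7390 [x] (4,4) — stop
  → r_3 = 0.7390
beam 4: φ=270°, α=60°
  cosα=0.5000 sinα=0.8660 | (3,4) | tMaxX 1.2800 tMaxY 0.3695 | tΔX 2.0000 tΔY 1.1547
    t=0.3695 [y] (3,5) — stop
  → r_4 = 0.3695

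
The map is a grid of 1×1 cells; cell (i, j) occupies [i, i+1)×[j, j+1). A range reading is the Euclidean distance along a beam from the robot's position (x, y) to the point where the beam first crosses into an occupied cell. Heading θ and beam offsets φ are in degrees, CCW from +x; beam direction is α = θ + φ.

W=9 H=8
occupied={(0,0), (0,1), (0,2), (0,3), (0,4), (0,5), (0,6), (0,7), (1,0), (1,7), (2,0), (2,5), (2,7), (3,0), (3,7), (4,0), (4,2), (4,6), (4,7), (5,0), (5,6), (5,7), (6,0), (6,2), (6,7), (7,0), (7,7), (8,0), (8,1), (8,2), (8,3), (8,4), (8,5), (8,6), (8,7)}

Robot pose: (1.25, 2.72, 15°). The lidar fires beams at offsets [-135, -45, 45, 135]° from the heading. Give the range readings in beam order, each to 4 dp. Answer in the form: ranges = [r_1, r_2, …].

ranges = [0.5000, 3.4400, 2.6327, 0.2887]

beam 1: φ=-135°, α=240°
  dir = (cos 240°, sin 240°) = (-0.5000, -0.8660); from cell (1,2)
  next x-line at t=0.5000, next y-line at t=0.8314; Δt_x=2.0000, Δt_y=1.1547
    x: enter (0,2) at t=0.5000 ← occupied
  → r_1 = 0.5000
beam 2: φ=-45°, α=330°
  dir = (cos 330°, sin 330°) = (0.8660, -0.5000); from cell (1,2)
  next x-line at t=0.8660, next y-line at t=1.4400; Δt_x=1.1547, Δt_y=2.0000
    x: enter (2,2) at t=0.8660
    y: enter (2,1) at t=1.4400
    x: enter (3,1) at t=2.0207
    x: enter (4,1) at t=3.1754
    y: enter (4,0) at t=3.4400 ← occupied
  → r_2 = 3.4400
beam 3: φ=45°, α=60°
  dir = (cos 60°, sin 60°) = (0.5000, 0.8660); from cell (1,2)
  next x-line at t=1.5000, next y-line at t=0.3233; Δt_x=2.0000, Δt_y=1.1547
    y: enter (1,3) at t=0.3233
    y: enter (1,4) at t=1.4780
    x: enter (2,4) at t=1.5000
    y: enter (2,5) at t=2.6327 ← occupied
  → r_3 = 2.6327
beam 4: φ=135°, α=150°
  dir = (cos 150°, sin 150°) = (-0.8660, 0.5000); from cell (1,2)
  next x-line at t=0.2887, next y-line at t=0.5600; Δt_x=1.1547, Δt_y=2.0000
    x: enter (0,2) at t=0.2887 ← occupied
  → r_4 = 0.2887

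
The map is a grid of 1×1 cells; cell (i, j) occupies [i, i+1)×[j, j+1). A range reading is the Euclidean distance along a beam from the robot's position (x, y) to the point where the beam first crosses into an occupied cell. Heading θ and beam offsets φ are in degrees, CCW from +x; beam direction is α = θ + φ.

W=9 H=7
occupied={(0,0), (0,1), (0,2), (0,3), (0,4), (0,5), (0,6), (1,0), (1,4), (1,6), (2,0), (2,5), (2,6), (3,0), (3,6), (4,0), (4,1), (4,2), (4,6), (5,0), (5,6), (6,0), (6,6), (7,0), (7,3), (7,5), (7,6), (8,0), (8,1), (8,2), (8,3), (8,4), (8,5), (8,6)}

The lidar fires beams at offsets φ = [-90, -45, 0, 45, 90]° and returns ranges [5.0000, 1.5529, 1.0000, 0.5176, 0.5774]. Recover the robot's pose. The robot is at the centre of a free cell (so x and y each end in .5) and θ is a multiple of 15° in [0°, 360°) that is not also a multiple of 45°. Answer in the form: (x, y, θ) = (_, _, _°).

The pose lattice has 29·16 = 464 candidates. Test each by forward raycasting.
  (2.5, 4.5, 30°): beam 1 = 3.0000 ≠ 5.0000 ✗
  (2.5, 1.5, 240°): beam 1 = 1.7321 ≠ 5.0000 ✗
  (5.5, 5.5, 285°): beam 1 = 3.6235 ≠ 5.0000 ✗
  …
  (5.5, 5.5, 30°): r_1=5.0000, r_2=1.5529, r_3=1.0000, r_4=0.5176, r_5=0.5774 — all match ✓
Unique over the lattice → pose = (5.5, 5.5, 30°).

(x, y, θ) = (5.5, 5.5, 30°)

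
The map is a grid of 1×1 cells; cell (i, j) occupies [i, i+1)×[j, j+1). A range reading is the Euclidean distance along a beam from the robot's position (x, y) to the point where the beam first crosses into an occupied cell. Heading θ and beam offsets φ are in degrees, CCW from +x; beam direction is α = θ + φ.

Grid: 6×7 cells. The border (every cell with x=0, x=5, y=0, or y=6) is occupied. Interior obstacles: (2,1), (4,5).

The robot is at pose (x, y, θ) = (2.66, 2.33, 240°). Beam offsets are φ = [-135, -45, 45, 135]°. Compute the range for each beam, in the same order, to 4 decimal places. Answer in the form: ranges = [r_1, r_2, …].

beam 1: φ=-135°, α=105°
  cosα=-0.2588 sinα=0.9659 | (2,2) | tMaxX 2.5500 tMaxY 0.6936 | tΔX 3.8637 tΔY 1.0353
    t=0.6936 [y] (2,3)
    t=1.7289 [y] (2,4)
    t=2.5500 [x] (1,4)
    t=2.7642 [y] (1,5)
    t=3.7995 [y] (1,6) — stop
  → r_1 = 3.7995
beam 2: φ=-45°, α=195°
  cosα=-0.9659 sinα=-0.2588 | (2,2) | tMaxX 0.6833 tMaxY 1.2750 | tΔX 1.0353 tΔY 3.8637
    t=0.6833 [x] (1,2)
    t=1.2750 [y] (1,1)
    t=1.7186 [x] (0,1) — stop
  → r_2 = 1.7186
beam 3: φ=45°, α=285°
  cosα=0.2588 sinα=-0.9659 | (2,2) | tMaxX 1.3137 tMaxY 0.3416 | tΔX 3.8637 tΔY 1.0353
    t=0.3416 [y] (2,1) — stop
  → r_3 = 0.3416
beam 4: φ=135°, α=15°
  cosα=0.9659 sinα=0.2588 | (2,2) | tMaxX 0.3520 tMaxY 2.5887 | tΔX 1.0353 tΔY 3.8637
    t=0.3520 [x] (3,2)
    t=1.3873 [x] (4,2)
    t=2.4225 [x] (5,2) — stop
  → r_4 = 2.4225

ranges = [3.7995, 1.7186, 0.3416, 2.4225]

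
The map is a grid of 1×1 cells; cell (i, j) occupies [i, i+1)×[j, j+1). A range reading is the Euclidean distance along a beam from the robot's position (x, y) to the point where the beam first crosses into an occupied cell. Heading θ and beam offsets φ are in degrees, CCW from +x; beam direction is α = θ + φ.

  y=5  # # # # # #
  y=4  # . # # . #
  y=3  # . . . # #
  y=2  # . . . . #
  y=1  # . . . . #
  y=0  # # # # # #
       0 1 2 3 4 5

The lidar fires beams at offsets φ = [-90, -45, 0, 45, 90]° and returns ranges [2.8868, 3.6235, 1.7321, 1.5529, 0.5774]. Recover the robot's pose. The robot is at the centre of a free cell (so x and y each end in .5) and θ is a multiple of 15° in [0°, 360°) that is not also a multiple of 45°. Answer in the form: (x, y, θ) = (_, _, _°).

(x, y, θ) = (2.5, 1.5, 150°)

Candidates: 13 free-cell centres × 16 headings = 208 poses. Raycast each; keep the one whose scan matches to 4 dp.
  (2.5, 1.5, 195°): beam 1 = 3.6235 ≠ 2.8868 ✗
  (3.5, 1.5, 150°): beam 1 = 1.7321 ≠ 2.8868 ✗
  (4.5, 2.5, 75°): beam 1 = 0.5176 ≠ 2.8868 ✗
  (1.5, 2.5, 15°): beam 1 = 1.5529 ≠ 2.8868 ✗
  …
  (2.5, 1.5, 150°): r_1=2.8868, r_2=3.6235, r_3=1.7321, r_4=1.5529, r_5=0.5774 — all match ✓
Unique over the lattice → pose = (2.5, 1.5, 150°).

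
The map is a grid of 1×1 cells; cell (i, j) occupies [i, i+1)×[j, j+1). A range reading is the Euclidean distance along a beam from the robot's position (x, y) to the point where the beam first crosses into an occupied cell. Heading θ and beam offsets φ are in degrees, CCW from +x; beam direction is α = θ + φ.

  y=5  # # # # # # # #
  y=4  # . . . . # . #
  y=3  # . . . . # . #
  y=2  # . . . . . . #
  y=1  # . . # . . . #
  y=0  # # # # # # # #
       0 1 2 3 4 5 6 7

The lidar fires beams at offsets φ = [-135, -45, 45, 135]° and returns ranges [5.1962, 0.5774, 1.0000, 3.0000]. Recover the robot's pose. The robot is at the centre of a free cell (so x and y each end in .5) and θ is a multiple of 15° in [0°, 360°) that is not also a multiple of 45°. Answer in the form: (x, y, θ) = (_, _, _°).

The pose lattice has 21·16 = 336 candidates. Test each by forward raycasting.
  (1.5, 3.5, 105°): beam 1 = 5.0000 ≠ 5.1962 ✗
  (6.5, 1.5, 120°): beam 1 = 0.5176 ≠ 5.1962 ✗
  (6.5, 4.5, 255°): beam 1 = 0.5774 ≠ 5.1962 ✗
  (6.5, 4.5, 75°): beam 1 = 1.0000 ≠ 5.1962 ✗
  …
  (5.5, 1.5, 285°): r_1=5.1962, r_2=0.5774, r_3=1.0000, r_4=3.0000 — all match ✓
No second candidate reproduces the full scan.

(x, y, θ) = (5.5, 1.5, 285°)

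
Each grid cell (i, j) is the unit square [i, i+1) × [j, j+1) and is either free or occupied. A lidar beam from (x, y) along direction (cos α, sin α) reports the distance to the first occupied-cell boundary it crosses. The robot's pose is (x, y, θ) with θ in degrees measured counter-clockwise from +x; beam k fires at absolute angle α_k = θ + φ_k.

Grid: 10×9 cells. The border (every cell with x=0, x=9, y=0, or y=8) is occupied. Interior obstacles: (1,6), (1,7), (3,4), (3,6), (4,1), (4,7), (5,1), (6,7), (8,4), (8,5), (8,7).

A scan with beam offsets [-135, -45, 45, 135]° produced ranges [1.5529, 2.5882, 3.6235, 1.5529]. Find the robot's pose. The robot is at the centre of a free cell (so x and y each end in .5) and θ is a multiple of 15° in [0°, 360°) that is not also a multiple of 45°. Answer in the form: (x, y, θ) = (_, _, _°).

Candidates: 45 free-cell centres × 16 headings = 720 poses. Raycast each; keep the one whose scan matches to 4 dp.
  (6.5, 6.5, 210°): beam 1 = 0.5176 ≠ 1.5529 ✗
  (6.5, 3.5, 165°): beam 1 = 1.7321 ≠ 1.5529 ✗
  (1.5, 1.5, 255°): beam 1 = 1.0000 ≠ 1.5529 ✗
  (4.5, 3.5, 195°): beam 1 = 4.0415 ≠ 1.5529 ✗
  …
  (6.5, 5.5, 210°): r_1=1.5529, r_2=2.5882, r_3=3.6235, r_4=1.5529 — all match ✓
Only this pose fits every beam.

(x, y, θ) = (6.5, 5.5, 210°)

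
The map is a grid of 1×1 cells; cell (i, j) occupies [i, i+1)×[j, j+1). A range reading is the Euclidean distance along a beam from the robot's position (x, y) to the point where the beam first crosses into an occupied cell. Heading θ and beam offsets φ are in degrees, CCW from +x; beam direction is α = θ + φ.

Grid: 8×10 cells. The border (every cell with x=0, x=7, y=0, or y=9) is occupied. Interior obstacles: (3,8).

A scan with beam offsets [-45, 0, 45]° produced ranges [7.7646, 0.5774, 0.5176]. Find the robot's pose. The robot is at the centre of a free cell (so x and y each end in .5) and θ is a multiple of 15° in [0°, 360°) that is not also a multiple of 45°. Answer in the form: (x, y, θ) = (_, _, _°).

The pose lattice has 47·16 = 752 candidates. Test each by forward raycasting.
  (4.5, 1.5, 195°): beam 1 = 4.0415 ≠ 7.7646 ✗
  (5.5, 1.5, 285°): beam 1 = 0.5774 ≠ 7.7646 ✗
  (3.5, 1.5, 300°): beam 1 = 0.5176 ≠ 7.7646 ✗
  (1.5, 6.5, 15°): beam 1 = 6.3509 ≠ 7.7646 ✗
  …
  (2.5, 8.5, 330°): r_1=7.7646, r_2=0.5774, r_3=0.5176 — all match ✓
No second candidate reproduces the full scan.

(x, y, θ) = (2.5, 8.5, 330°)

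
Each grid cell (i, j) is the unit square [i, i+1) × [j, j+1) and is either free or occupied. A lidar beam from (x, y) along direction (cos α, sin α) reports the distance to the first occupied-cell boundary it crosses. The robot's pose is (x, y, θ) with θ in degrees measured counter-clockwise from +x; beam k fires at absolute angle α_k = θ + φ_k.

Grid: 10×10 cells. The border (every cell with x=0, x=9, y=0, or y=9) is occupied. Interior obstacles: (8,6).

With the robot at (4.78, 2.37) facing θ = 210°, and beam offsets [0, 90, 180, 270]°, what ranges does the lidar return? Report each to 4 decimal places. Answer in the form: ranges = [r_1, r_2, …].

beam 1: φ=0°, α=210°
  cosα=-0.8660 sinα=-0.5000 | (4,2) | tMaxX 0.9007 tMaxY 0.7400 | tΔX 1.1547 tΔY 2.0000
    t=0.7400 [y] (4,1)
    t=0.9007 [x] (3,1)
    t=2.0554 [x] (2,1)
    t=2.7400 [y] (2,0) — stop
  → r_1 = 2.7400
beam 2: φ=90°, α=300°
  cosα=0.5000 sinα=-0.8660 | (4,2) | tMaxX 0.4400 tMaxY 0.4272 | tΔX 2.0000 tΔY 1.1547
    t=0.4272 [y] (4,1)
    t=0.4400 [x] (5,1)
    t=1.5819 [y] (5,0) — stop
  → r_2 = 1.5819
beam 3: φ=180°, α=30°
  cosα=0.8660 sinα=0.5000 | (4,2) | tMaxX 0.2540 tMaxY 1.2600 | tΔX 1.1547 tΔY 2.0000
    t=0.2540 [x] (5,2)
    t=1.2600 [y] (5,3)
    t=1.4087 [x] (6,3)
    t=2.5634 [x] (7,3)
    t=3.2600 [y] (7,4)
    t=3.7181 [x] (8,4)
    t=4.8728 [x] (9,4) — stop
  → r_3 = 4.8728
beam 4: φ=270°, α=120°
  cosα=-0.5000 sinα=0.8660 | (4,2) | tMaxX 1.5600 tMaxY 0.7275 | tΔX 2.0000 tΔY 1.1547
    t=0.7275 [y] (4,3)
    t=1.5600 [x] (3,3)
    t=1.8822 [y] (3,4)
    t=3.0369 [y] (3,5)
    t=3.5600 [x] (2,5)
    t=4.1916 [y] (2,6)
    t=5.3463 [y] (2,7)
    t=5.5600 [x] (1,7)
    t=6.5010 [y] (1,8)
    t=7.5600 [x] (0,8) — stop
  → r_4 = 7.5600

ranges = [2.7400, 1.5819, 4.8728, 7.5600]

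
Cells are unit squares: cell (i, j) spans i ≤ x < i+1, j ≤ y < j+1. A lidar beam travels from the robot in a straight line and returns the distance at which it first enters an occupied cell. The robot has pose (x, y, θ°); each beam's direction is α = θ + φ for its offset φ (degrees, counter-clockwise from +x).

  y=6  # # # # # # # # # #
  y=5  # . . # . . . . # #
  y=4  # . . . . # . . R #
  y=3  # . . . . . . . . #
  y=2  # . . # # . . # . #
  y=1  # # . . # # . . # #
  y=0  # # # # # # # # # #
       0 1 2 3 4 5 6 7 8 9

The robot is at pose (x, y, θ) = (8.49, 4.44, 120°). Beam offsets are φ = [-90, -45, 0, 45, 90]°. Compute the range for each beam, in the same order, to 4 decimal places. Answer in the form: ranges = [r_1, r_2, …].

beam 1: φ=-90°, α=30°
  dir = (cos 30°, sin 30°) = (0.8660, 0.5000); from cell (8,4)
  next x-line at t=0.5889, next y-line at t=1.1200; Δt_x=1.1547, Δt_y=2.0000
    x: enter (9,4) at t=0.5889 ← occupied
  → r_1 = 0.5889
beam 2: φ=-45°, α=75°
  dir = (cos 75°, sin 75°) = (0.2588, 0.9659); from cell (8,4)
  next x-line at t=1.9705, next y-line at t=0.5798; Δt_x=3.8637, Δt_y=1.0353
    y: enter (8,5) at t=0.5798 ← occupied
  → r_2 = 0.5798
beam 3: φ=0°, α=120°
  dir = (cos 120°, sin 120°) = (-0.5000, 0.8660); from cell (8,4)
  next x-line at t=0.9800, next y-line at t=0.6466; Δt_x=2.0000, Δt_y=1.1547
    y: enter (8,5) at t=0.6466 ← occupied
  → r_3 = 0.6466
beam 4: φ=45°, α=165°
  dir = (cos 165°, sin 165°) = (-0.9659, 0.2588); from cell (8,4)
  next x-line at t=0.5073, next y-line at t=2.1637; Δt_x=1.0353, Δt_y=3.8637
    x: enter (7,4) at t=0.5073
    x: enter (6,4) at t=1.5426
    y: enter (6,5) at t=2.1637
    x: enter (5,5) at t=2.5778
    x: enter (4,5) at t=3.6131
    x: enter (3,5) at t=4.6484 ← occupied
  → r_4 = 4.6484
beam 5: φ=90°, α=210°
  dir = (cos 210°, sin 210°) = (-0.8660, -0.5000); from cell (8,4)
  next x-line at t=0.5658, next y-line at t=0.8800; Δt_x=1.1547, Δt_y=2.0000
    x: enter (7,4) at t=0.5658
    y: enter (7,3) at t=0.8800
    x: enter (6,3) at t=1.7205
    x: enter (5,3) at t=2.8752
    y: enter (5,2) at t=2.8800
    x: enter (4,2) at t=4.0299 ← occupied
  → r_5 = 4.0299

ranges = [0.5889, 0.5798, 0.6466, 4.6484, 4.0299]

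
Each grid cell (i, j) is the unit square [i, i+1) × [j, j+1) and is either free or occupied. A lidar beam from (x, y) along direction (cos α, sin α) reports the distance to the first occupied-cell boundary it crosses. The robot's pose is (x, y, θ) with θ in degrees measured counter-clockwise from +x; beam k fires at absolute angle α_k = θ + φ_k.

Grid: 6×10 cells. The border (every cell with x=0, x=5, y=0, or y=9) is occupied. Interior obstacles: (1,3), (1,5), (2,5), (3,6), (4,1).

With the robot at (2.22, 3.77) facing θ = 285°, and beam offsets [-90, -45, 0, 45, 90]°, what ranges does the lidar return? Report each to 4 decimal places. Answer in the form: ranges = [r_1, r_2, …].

ranges = [0.2278, 0.4400, 2.8677, 3.2101, 2.8781]

beam 1: φ=-90°, α=195°
  dir = (cos 195°, sin 195°) = (-0.9659, -0.2588); from cell (2,3)
  next x-line at t=0.2278, next y-line at t=2.9751; Δt_x=1.0353, Δt_y=3.8637
    x: enter (1,3) at t=0.2278 ← occupied
  → r_1 = 0.2278
beam 2: φ=-45°, α=240°
  dir = (cos 240°, sin 240°) = (-0.5000, -0.8660); from cell (2,3)
  next x-line at t=0.4400, next y-line at t=0.8891; Δt_x=2.0000, Δt_y=1.1547
    x: enter (1,3) at t=0.4400 ← occupied
  → r_2 = 0.4400
beam 3: φ=0°, α=285°
  dir = (cos 285°, sin 285°) = (0.2588, -0.9659); from cell (2,3)
  next x-line at t=3.0137, next y-line at t=0.7972; Δt_x=3.8637, Δt_y=1.0353
    y: enter (2,2) at t=0.7972
    y: enter (2,1) at t=1.8324
    y: enter (2,0) at t=2.8677 ← occupied
  → r_3 = 2.8677
beam 4: φ=45°, α=330°
  dir = (cos 330°, sin 330°) = (0.8660, -0.5000); from cell (2,3)
  next x-line at t=0.9007, next y-line at t=1.5400; Δt_x=1.1547, Δt_y=2.0000
    x: enter (3,3) at t=0.9007
    y: enter (3,2) at t=1.5400
    x: enter (4,2) at t=2.0554
    x: enter (5,2) at t=3.2101 ← occupied
  → r_4 = 3.2101
beam 5: φ=90°, α=15°
  dir = (cos 15°, sin 15°) = (0.9659, 0.2588); from cell (2,3)
  next x-line at t=0.8075, next y-line at t=0.8887; Δt_x=1.0353, Δt_y=3.8637
    x: enter (3,3) at t=0.8075
    y: enter (3,4) at t=0.8887
    x: enter (4,4) at t=1.8428
    x: enter (5,4) at t=2.8781 ← occupied
  → r_5 = 2.8781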